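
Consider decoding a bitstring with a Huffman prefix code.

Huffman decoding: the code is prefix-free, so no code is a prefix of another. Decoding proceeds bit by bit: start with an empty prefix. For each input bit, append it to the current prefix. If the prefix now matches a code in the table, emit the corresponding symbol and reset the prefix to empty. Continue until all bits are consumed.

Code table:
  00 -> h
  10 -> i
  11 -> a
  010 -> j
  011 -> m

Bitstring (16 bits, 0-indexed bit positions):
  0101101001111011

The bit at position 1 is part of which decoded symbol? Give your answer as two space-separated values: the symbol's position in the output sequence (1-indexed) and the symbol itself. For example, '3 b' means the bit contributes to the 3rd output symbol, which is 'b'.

Bit 0: prefix='0' (no match yet)
Bit 1: prefix='01' (no match yet)
Bit 2: prefix='010' -> emit 'j', reset
Bit 3: prefix='1' (no match yet)
Bit 4: prefix='11' -> emit 'a', reset
Bit 5: prefix='0' (no match yet)

Answer: 1 j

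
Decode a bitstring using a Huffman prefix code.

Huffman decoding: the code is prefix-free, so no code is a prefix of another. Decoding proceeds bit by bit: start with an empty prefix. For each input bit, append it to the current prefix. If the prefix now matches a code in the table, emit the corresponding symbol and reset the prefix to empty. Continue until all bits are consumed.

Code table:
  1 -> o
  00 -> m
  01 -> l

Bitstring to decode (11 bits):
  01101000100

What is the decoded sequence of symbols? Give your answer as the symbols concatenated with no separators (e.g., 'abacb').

Bit 0: prefix='0' (no match yet)
Bit 1: prefix='01' -> emit 'l', reset
Bit 2: prefix='1' -> emit 'o', reset
Bit 3: prefix='0' (no match yet)
Bit 4: prefix='01' -> emit 'l', reset
Bit 5: prefix='0' (no match yet)
Bit 6: prefix='00' -> emit 'm', reset
Bit 7: prefix='0' (no match yet)
Bit 8: prefix='01' -> emit 'l', reset
Bit 9: prefix='0' (no match yet)
Bit 10: prefix='00' -> emit 'm', reset

Answer: lolmlm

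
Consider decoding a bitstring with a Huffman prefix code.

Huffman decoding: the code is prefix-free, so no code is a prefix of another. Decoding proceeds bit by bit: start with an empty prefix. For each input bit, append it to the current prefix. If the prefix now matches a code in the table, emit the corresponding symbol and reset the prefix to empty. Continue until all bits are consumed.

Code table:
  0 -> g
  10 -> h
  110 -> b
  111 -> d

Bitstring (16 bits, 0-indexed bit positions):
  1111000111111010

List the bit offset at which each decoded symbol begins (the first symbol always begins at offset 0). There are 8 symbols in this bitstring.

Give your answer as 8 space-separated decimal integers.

Answer: 0 3 5 6 7 10 13 14

Derivation:
Bit 0: prefix='1' (no match yet)
Bit 1: prefix='11' (no match yet)
Bit 2: prefix='111' -> emit 'd', reset
Bit 3: prefix='1' (no match yet)
Bit 4: prefix='10' -> emit 'h', reset
Bit 5: prefix='0' -> emit 'g', reset
Bit 6: prefix='0' -> emit 'g', reset
Bit 7: prefix='1' (no match yet)
Bit 8: prefix='11' (no match yet)
Bit 9: prefix='111' -> emit 'd', reset
Bit 10: prefix='1' (no match yet)
Bit 11: prefix='11' (no match yet)
Bit 12: prefix='111' -> emit 'd', reset
Bit 13: prefix='0' -> emit 'g', reset
Bit 14: prefix='1' (no match yet)
Bit 15: prefix='10' -> emit 'h', reset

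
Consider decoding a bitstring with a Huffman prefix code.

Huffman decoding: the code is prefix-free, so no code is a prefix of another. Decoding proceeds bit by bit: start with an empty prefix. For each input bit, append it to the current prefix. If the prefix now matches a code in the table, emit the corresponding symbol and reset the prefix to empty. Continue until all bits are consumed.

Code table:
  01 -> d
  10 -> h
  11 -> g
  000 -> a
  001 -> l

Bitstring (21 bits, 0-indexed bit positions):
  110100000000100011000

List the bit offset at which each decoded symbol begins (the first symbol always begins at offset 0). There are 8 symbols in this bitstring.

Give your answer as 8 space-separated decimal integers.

Bit 0: prefix='1' (no match yet)
Bit 1: prefix='11' -> emit 'g', reset
Bit 2: prefix='0' (no match yet)
Bit 3: prefix='01' -> emit 'd', reset
Bit 4: prefix='0' (no match yet)
Bit 5: prefix='00' (no match yet)
Bit 6: prefix='000' -> emit 'a', reset
Bit 7: prefix='0' (no match yet)
Bit 8: prefix='00' (no match yet)
Bit 9: prefix='000' -> emit 'a', reset
Bit 10: prefix='0' (no match yet)
Bit 11: prefix='00' (no match yet)
Bit 12: prefix='001' -> emit 'l', reset
Bit 13: prefix='0' (no match yet)
Bit 14: prefix='00' (no match yet)
Bit 15: prefix='000' -> emit 'a', reset
Bit 16: prefix='1' (no match yet)
Bit 17: prefix='11' -> emit 'g', reset
Bit 18: prefix='0' (no match yet)
Bit 19: prefix='00' (no match yet)
Bit 20: prefix='000' -> emit 'a', reset

Answer: 0 2 4 7 10 13 16 18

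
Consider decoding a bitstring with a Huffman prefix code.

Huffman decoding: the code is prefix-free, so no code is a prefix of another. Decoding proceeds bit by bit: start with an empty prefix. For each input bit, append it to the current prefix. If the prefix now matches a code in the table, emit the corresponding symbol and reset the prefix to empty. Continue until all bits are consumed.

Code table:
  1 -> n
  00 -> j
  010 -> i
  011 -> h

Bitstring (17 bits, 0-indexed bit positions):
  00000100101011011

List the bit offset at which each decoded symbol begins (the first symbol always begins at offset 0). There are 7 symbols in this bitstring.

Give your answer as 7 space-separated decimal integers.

Answer: 0 2 4 7 10 11 14

Derivation:
Bit 0: prefix='0' (no match yet)
Bit 1: prefix='00' -> emit 'j', reset
Bit 2: prefix='0' (no match yet)
Bit 3: prefix='00' -> emit 'j', reset
Bit 4: prefix='0' (no match yet)
Bit 5: prefix='01' (no match yet)
Bit 6: prefix='010' -> emit 'i', reset
Bit 7: prefix='0' (no match yet)
Bit 8: prefix='01' (no match yet)
Bit 9: prefix='010' -> emit 'i', reset
Bit 10: prefix='1' -> emit 'n', reset
Bit 11: prefix='0' (no match yet)
Bit 12: prefix='01' (no match yet)
Bit 13: prefix='011' -> emit 'h', reset
Bit 14: prefix='0' (no match yet)
Bit 15: prefix='01' (no match yet)
Bit 16: prefix='011' -> emit 'h', reset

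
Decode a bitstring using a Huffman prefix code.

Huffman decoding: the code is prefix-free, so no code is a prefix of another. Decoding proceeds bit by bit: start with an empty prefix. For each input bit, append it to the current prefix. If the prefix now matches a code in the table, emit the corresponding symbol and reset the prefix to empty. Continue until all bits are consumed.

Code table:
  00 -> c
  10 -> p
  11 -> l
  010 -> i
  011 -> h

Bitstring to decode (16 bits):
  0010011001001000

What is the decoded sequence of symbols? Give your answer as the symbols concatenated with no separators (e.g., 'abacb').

Answer: cphcpic

Derivation:
Bit 0: prefix='0' (no match yet)
Bit 1: prefix='00' -> emit 'c', reset
Bit 2: prefix='1' (no match yet)
Bit 3: prefix='10' -> emit 'p', reset
Bit 4: prefix='0' (no match yet)
Bit 5: prefix='01' (no match yet)
Bit 6: prefix='011' -> emit 'h', reset
Bit 7: prefix='0' (no match yet)
Bit 8: prefix='00' -> emit 'c', reset
Bit 9: prefix='1' (no match yet)
Bit 10: prefix='10' -> emit 'p', reset
Bit 11: prefix='0' (no match yet)
Bit 12: prefix='01' (no match yet)
Bit 13: prefix='010' -> emit 'i', reset
Bit 14: prefix='0' (no match yet)
Bit 15: prefix='00' -> emit 'c', reset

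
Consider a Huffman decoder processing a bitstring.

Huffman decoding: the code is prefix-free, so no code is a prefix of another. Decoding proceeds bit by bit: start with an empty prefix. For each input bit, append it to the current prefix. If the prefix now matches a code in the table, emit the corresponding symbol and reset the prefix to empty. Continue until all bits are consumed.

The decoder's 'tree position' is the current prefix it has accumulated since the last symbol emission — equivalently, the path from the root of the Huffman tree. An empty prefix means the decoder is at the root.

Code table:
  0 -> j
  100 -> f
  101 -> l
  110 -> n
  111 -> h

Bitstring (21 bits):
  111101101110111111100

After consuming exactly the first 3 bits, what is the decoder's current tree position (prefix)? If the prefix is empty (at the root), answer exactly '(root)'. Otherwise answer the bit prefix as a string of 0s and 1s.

Bit 0: prefix='1' (no match yet)
Bit 1: prefix='11' (no match yet)
Bit 2: prefix='111' -> emit 'h', reset

Answer: (root)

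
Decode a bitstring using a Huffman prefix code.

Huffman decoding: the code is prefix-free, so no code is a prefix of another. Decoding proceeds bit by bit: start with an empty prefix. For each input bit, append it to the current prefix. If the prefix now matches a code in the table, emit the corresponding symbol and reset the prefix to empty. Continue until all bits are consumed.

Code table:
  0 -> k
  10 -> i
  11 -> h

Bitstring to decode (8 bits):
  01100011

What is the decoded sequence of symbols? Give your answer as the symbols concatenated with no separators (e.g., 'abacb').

Answer: khkkkh

Derivation:
Bit 0: prefix='0' -> emit 'k', reset
Bit 1: prefix='1' (no match yet)
Bit 2: prefix='11' -> emit 'h', reset
Bit 3: prefix='0' -> emit 'k', reset
Bit 4: prefix='0' -> emit 'k', reset
Bit 5: prefix='0' -> emit 'k', reset
Bit 6: prefix='1' (no match yet)
Bit 7: prefix='11' -> emit 'h', reset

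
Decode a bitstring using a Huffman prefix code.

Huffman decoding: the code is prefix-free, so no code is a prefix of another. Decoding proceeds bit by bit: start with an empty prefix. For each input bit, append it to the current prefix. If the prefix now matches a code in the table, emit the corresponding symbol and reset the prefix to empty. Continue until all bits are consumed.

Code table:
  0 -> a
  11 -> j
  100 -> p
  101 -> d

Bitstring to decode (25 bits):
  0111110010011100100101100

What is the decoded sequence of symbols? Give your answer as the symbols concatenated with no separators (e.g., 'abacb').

Bit 0: prefix='0' -> emit 'a', reset
Bit 1: prefix='1' (no match yet)
Bit 2: prefix='11' -> emit 'j', reset
Bit 3: prefix='1' (no match yet)
Bit 4: prefix='11' -> emit 'j', reset
Bit 5: prefix='1' (no match yet)
Bit 6: prefix='10' (no match yet)
Bit 7: prefix='100' -> emit 'p', reset
Bit 8: prefix='1' (no match yet)
Bit 9: prefix='10' (no match yet)
Bit 10: prefix='100' -> emit 'p', reset
Bit 11: prefix='1' (no match yet)
Bit 12: prefix='11' -> emit 'j', reset
Bit 13: prefix='1' (no match yet)
Bit 14: prefix='10' (no match yet)
Bit 15: prefix='100' -> emit 'p', reset
Bit 16: prefix='1' (no match yet)
Bit 17: prefix='10' (no match yet)
Bit 18: prefix='100' -> emit 'p', reset
Bit 19: prefix='1' (no match yet)
Bit 20: prefix='10' (no match yet)
Bit 21: prefix='101' -> emit 'd', reset
Bit 22: prefix='1' (no match yet)
Bit 23: prefix='10' (no match yet)
Bit 24: prefix='100' -> emit 'p', reset

Answer: ajjppjppdp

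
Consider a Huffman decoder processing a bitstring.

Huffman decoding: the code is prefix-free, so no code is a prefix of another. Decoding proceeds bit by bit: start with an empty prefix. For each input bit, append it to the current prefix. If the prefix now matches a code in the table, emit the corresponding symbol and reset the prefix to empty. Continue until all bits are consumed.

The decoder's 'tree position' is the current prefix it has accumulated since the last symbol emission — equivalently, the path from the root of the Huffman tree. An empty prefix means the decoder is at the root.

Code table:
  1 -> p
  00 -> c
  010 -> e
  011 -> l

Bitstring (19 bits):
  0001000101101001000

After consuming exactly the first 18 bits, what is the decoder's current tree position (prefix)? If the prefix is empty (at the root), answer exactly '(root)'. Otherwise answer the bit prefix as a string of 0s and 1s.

Answer: 0

Derivation:
Bit 0: prefix='0' (no match yet)
Bit 1: prefix='00' -> emit 'c', reset
Bit 2: prefix='0' (no match yet)
Bit 3: prefix='01' (no match yet)
Bit 4: prefix='010' -> emit 'e', reset
Bit 5: prefix='0' (no match yet)
Bit 6: prefix='00' -> emit 'c', reset
Bit 7: prefix='1' -> emit 'p', reset
Bit 8: prefix='0' (no match yet)
Bit 9: prefix='01' (no match yet)
Bit 10: prefix='011' -> emit 'l', reset
Bit 11: prefix='0' (no match yet)
Bit 12: prefix='01' (no match yet)
Bit 13: prefix='010' -> emit 'e', reset
Bit 14: prefix='0' (no match yet)
Bit 15: prefix='01' (no match yet)
Bit 16: prefix='010' -> emit 'e', reset
Bit 17: prefix='0' (no match yet)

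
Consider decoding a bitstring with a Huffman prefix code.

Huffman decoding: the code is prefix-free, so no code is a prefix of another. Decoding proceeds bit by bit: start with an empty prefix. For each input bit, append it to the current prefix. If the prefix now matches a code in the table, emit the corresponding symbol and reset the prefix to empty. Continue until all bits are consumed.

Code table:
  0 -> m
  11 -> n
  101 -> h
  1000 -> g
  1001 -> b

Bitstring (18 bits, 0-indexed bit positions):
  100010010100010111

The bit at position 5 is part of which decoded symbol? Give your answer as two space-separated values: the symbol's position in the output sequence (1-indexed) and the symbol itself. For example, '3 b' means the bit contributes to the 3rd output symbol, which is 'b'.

Answer: 2 b

Derivation:
Bit 0: prefix='1' (no match yet)
Bit 1: prefix='10' (no match yet)
Bit 2: prefix='100' (no match yet)
Bit 3: prefix='1000' -> emit 'g', reset
Bit 4: prefix='1' (no match yet)
Bit 5: prefix='10' (no match yet)
Bit 6: prefix='100' (no match yet)
Bit 7: prefix='1001' -> emit 'b', reset
Bit 8: prefix='0' -> emit 'm', reset
Bit 9: prefix='1' (no match yet)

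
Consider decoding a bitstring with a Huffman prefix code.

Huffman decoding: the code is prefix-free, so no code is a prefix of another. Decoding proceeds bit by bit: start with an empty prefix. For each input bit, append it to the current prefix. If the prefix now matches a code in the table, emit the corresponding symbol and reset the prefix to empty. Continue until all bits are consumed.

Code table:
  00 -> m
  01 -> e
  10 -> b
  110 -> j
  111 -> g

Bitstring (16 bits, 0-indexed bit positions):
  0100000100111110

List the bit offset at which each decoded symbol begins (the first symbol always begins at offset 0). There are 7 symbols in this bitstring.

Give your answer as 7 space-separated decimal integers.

Answer: 0 2 4 6 8 10 13

Derivation:
Bit 0: prefix='0' (no match yet)
Bit 1: prefix='01' -> emit 'e', reset
Bit 2: prefix='0' (no match yet)
Bit 3: prefix='00' -> emit 'm', reset
Bit 4: prefix='0' (no match yet)
Bit 5: prefix='00' -> emit 'm', reset
Bit 6: prefix='0' (no match yet)
Bit 7: prefix='01' -> emit 'e', reset
Bit 8: prefix='0' (no match yet)
Bit 9: prefix='00' -> emit 'm', reset
Bit 10: prefix='1' (no match yet)
Bit 11: prefix='11' (no match yet)
Bit 12: prefix='111' -> emit 'g', reset
Bit 13: prefix='1' (no match yet)
Bit 14: prefix='11' (no match yet)
Bit 15: prefix='110' -> emit 'j', reset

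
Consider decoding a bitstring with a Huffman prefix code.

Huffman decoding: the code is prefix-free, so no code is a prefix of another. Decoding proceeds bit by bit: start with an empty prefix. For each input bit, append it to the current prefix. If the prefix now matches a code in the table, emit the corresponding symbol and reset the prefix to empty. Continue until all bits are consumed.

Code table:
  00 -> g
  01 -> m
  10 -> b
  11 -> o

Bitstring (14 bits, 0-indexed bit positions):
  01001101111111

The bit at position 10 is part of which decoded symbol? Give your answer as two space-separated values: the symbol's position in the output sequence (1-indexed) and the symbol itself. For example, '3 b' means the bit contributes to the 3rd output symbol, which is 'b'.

Bit 0: prefix='0' (no match yet)
Bit 1: prefix='01' -> emit 'm', reset
Bit 2: prefix='0' (no match yet)
Bit 3: prefix='00' -> emit 'g', reset
Bit 4: prefix='1' (no match yet)
Bit 5: prefix='11' -> emit 'o', reset
Bit 6: prefix='0' (no match yet)
Bit 7: prefix='01' -> emit 'm', reset
Bit 8: prefix='1' (no match yet)
Bit 9: prefix='11' -> emit 'o', reset
Bit 10: prefix='1' (no match yet)
Bit 11: prefix='11' -> emit 'o', reset
Bit 12: prefix='1' (no match yet)
Bit 13: prefix='11' -> emit 'o', reset

Answer: 6 o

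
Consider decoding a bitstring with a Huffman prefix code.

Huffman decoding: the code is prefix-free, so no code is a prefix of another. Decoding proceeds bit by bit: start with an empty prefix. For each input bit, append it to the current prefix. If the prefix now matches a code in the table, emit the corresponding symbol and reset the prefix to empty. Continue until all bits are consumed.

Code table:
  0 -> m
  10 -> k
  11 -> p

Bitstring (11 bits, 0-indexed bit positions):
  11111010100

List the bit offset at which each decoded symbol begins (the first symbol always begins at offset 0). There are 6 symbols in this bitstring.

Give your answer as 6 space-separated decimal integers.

Answer: 0 2 4 6 8 10

Derivation:
Bit 0: prefix='1' (no match yet)
Bit 1: prefix='11' -> emit 'p', reset
Bit 2: prefix='1' (no match yet)
Bit 3: prefix='11' -> emit 'p', reset
Bit 4: prefix='1' (no match yet)
Bit 5: prefix='10' -> emit 'k', reset
Bit 6: prefix='1' (no match yet)
Bit 7: prefix='10' -> emit 'k', reset
Bit 8: prefix='1' (no match yet)
Bit 9: prefix='10' -> emit 'k', reset
Bit 10: prefix='0' -> emit 'm', reset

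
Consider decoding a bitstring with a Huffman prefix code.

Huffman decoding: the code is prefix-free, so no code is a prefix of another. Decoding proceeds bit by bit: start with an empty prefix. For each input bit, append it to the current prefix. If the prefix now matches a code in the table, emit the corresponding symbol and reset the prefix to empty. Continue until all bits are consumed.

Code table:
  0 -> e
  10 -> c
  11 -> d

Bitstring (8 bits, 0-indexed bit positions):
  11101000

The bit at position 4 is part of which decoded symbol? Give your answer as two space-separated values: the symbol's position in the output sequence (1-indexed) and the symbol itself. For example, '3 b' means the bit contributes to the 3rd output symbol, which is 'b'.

Bit 0: prefix='1' (no match yet)
Bit 1: prefix='11' -> emit 'd', reset
Bit 2: prefix='1' (no match yet)
Bit 3: prefix='10' -> emit 'c', reset
Bit 4: prefix='1' (no match yet)
Bit 5: prefix='10' -> emit 'c', reset
Bit 6: prefix='0' -> emit 'e', reset
Bit 7: prefix='0' -> emit 'e', reset

Answer: 3 c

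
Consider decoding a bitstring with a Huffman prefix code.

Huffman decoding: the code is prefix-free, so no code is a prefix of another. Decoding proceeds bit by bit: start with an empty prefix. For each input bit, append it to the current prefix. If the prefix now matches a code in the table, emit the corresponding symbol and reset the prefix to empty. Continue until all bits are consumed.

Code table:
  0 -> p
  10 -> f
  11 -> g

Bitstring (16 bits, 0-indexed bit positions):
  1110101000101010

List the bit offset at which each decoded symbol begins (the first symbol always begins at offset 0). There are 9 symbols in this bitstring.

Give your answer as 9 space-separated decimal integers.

Answer: 0 2 4 6 8 9 10 12 14

Derivation:
Bit 0: prefix='1' (no match yet)
Bit 1: prefix='11' -> emit 'g', reset
Bit 2: prefix='1' (no match yet)
Bit 3: prefix='10' -> emit 'f', reset
Bit 4: prefix='1' (no match yet)
Bit 5: prefix='10' -> emit 'f', reset
Bit 6: prefix='1' (no match yet)
Bit 7: prefix='10' -> emit 'f', reset
Bit 8: prefix='0' -> emit 'p', reset
Bit 9: prefix='0' -> emit 'p', reset
Bit 10: prefix='1' (no match yet)
Bit 11: prefix='10' -> emit 'f', reset
Bit 12: prefix='1' (no match yet)
Bit 13: prefix='10' -> emit 'f', reset
Bit 14: prefix='1' (no match yet)
Bit 15: prefix='10' -> emit 'f', reset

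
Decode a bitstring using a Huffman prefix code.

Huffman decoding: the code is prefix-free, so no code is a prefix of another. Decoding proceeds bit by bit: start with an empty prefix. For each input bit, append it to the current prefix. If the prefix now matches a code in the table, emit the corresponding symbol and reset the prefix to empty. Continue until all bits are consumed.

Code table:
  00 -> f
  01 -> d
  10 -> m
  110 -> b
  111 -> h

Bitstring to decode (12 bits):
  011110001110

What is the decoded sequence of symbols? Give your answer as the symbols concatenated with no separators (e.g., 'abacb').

Bit 0: prefix='0' (no match yet)
Bit 1: prefix='01' -> emit 'd', reset
Bit 2: prefix='1' (no match yet)
Bit 3: prefix='11' (no match yet)
Bit 4: prefix='111' -> emit 'h', reset
Bit 5: prefix='0' (no match yet)
Bit 6: prefix='00' -> emit 'f', reset
Bit 7: prefix='0' (no match yet)
Bit 8: prefix='01' -> emit 'd', reset
Bit 9: prefix='1' (no match yet)
Bit 10: prefix='11' (no match yet)
Bit 11: prefix='110' -> emit 'b', reset

Answer: dhfdb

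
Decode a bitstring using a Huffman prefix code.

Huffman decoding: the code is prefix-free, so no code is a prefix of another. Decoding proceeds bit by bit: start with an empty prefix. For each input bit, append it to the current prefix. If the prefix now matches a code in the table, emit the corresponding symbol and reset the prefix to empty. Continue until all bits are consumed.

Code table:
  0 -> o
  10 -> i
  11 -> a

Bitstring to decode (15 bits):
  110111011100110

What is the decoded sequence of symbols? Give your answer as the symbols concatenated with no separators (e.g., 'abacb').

Answer: aoaiaioao

Derivation:
Bit 0: prefix='1' (no match yet)
Bit 1: prefix='11' -> emit 'a', reset
Bit 2: prefix='0' -> emit 'o', reset
Bit 3: prefix='1' (no match yet)
Bit 4: prefix='11' -> emit 'a', reset
Bit 5: prefix='1' (no match yet)
Bit 6: prefix='10' -> emit 'i', reset
Bit 7: prefix='1' (no match yet)
Bit 8: prefix='11' -> emit 'a', reset
Bit 9: prefix='1' (no match yet)
Bit 10: prefix='10' -> emit 'i', reset
Bit 11: prefix='0' -> emit 'o', reset
Bit 12: prefix='1' (no match yet)
Bit 13: prefix='11' -> emit 'a', reset
Bit 14: prefix='0' -> emit 'o', reset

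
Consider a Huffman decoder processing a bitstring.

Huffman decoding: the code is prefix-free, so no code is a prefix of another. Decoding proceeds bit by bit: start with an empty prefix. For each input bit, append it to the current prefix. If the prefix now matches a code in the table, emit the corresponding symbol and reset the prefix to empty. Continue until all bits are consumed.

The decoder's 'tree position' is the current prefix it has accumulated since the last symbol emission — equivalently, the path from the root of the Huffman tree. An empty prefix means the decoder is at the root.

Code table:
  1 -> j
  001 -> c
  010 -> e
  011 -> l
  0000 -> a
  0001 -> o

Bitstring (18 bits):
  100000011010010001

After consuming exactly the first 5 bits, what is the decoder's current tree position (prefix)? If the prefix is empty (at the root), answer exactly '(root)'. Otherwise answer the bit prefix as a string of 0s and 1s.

Answer: (root)

Derivation:
Bit 0: prefix='1' -> emit 'j', reset
Bit 1: prefix='0' (no match yet)
Bit 2: prefix='00' (no match yet)
Bit 3: prefix='000' (no match yet)
Bit 4: prefix='0000' -> emit 'a', reset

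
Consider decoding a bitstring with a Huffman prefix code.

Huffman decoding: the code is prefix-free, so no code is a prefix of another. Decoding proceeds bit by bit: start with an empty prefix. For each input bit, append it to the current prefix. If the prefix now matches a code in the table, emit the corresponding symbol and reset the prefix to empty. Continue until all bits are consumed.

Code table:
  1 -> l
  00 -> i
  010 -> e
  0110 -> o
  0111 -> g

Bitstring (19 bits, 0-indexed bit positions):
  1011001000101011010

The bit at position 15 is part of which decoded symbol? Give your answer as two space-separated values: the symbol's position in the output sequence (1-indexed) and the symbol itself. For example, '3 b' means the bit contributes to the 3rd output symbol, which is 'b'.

Bit 0: prefix='1' -> emit 'l', reset
Bit 1: prefix='0' (no match yet)
Bit 2: prefix='01' (no match yet)
Bit 3: prefix='011' (no match yet)
Bit 4: prefix='0110' -> emit 'o', reset
Bit 5: prefix='0' (no match yet)
Bit 6: prefix='01' (no match yet)
Bit 7: prefix='010' -> emit 'e', reset
Bit 8: prefix='0' (no match yet)
Bit 9: prefix='00' -> emit 'i', reset
Bit 10: prefix='1' -> emit 'l', reset
Bit 11: prefix='0' (no match yet)
Bit 12: prefix='01' (no match yet)
Bit 13: prefix='010' -> emit 'e', reset
Bit 14: prefix='1' -> emit 'l', reset
Bit 15: prefix='1' -> emit 'l', reset
Bit 16: prefix='0' (no match yet)
Bit 17: prefix='01' (no match yet)
Bit 18: prefix='010' -> emit 'e', reset

Answer: 8 l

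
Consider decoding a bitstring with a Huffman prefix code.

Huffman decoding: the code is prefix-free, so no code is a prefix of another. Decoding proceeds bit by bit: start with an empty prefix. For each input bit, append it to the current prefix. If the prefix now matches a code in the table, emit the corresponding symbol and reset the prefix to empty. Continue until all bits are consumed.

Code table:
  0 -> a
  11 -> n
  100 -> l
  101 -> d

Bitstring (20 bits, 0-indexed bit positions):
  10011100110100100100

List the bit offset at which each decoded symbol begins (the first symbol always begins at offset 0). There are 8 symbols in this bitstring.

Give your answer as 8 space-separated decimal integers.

Bit 0: prefix='1' (no match yet)
Bit 1: prefix='10' (no match yet)
Bit 2: prefix='100' -> emit 'l', reset
Bit 3: prefix='1' (no match yet)
Bit 4: prefix='11' -> emit 'n', reset
Bit 5: prefix='1' (no match yet)
Bit 6: prefix='10' (no match yet)
Bit 7: prefix='100' -> emit 'l', reset
Bit 8: prefix='1' (no match yet)
Bit 9: prefix='11' -> emit 'n', reset
Bit 10: prefix='0' -> emit 'a', reset
Bit 11: prefix='1' (no match yet)
Bit 12: prefix='10' (no match yet)
Bit 13: prefix='100' -> emit 'l', reset
Bit 14: prefix='1' (no match yet)
Bit 15: prefix='10' (no match yet)
Bit 16: prefix='100' -> emit 'l', reset
Bit 17: prefix='1' (no match yet)
Bit 18: prefix='10' (no match yet)
Bit 19: prefix='100' -> emit 'l', reset

Answer: 0 3 5 8 10 11 14 17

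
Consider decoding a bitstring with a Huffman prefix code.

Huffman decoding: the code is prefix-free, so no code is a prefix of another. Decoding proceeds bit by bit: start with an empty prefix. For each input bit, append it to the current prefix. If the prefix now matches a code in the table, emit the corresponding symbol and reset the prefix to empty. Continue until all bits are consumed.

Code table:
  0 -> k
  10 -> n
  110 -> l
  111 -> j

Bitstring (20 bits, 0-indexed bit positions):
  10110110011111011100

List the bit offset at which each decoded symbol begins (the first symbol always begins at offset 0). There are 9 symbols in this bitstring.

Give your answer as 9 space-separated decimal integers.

Answer: 0 2 5 8 9 12 15 18 19

Derivation:
Bit 0: prefix='1' (no match yet)
Bit 1: prefix='10' -> emit 'n', reset
Bit 2: prefix='1' (no match yet)
Bit 3: prefix='11' (no match yet)
Bit 4: prefix='110' -> emit 'l', reset
Bit 5: prefix='1' (no match yet)
Bit 6: prefix='11' (no match yet)
Bit 7: prefix='110' -> emit 'l', reset
Bit 8: prefix='0' -> emit 'k', reset
Bit 9: prefix='1' (no match yet)
Bit 10: prefix='11' (no match yet)
Bit 11: prefix='111' -> emit 'j', reset
Bit 12: prefix='1' (no match yet)
Bit 13: prefix='11' (no match yet)
Bit 14: prefix='110' -> emit 'l', reset
Bit 15: prefix='1' (no match yet)
Bit 16: prefix='11' (no match yet)
Bit 17: prefix='111' -> emit 'j', reset
Bit 18: prefix='0' -> emit 'k', reset
Bit 19: prefix='0' -> emit 'k', reset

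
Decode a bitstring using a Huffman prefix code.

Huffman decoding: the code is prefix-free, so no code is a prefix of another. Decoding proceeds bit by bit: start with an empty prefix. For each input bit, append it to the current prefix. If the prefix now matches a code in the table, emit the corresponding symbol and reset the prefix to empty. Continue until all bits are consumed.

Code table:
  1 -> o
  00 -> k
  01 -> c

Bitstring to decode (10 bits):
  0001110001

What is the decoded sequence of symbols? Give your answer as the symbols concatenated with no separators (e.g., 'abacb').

Answer: kcookc

Derivation:
Bit 0: prefix='0' (no match yet)
Bit 1: prefix='00' -> emit 'k', reset
Bit 2: prefix='0' (no match yet)
Bit 3: prefix='01' -> emit 'c', reset
Bit 4: prefix='1' -> emit 'o', reset
Bit 5: prefix='1' -> emit 'o', reset
Bit 6: prefix='0' (no match yet)
Bit 7: prefix='00' -> emit 'k', reset
Bit 8: prefix='0' (no match yet)
Bit 9: prefix='01' -> emit 'c', reset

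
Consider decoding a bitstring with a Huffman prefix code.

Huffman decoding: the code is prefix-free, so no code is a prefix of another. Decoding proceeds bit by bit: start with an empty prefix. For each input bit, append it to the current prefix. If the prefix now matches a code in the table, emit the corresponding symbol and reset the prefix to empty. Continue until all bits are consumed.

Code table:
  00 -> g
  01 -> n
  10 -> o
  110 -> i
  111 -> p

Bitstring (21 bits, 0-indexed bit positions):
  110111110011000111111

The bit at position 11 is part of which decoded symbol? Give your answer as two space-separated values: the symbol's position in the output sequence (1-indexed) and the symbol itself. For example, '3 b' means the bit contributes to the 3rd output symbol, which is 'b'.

Bit 0: prefix='1' (no match yet)
Bit 1: prefix='11' (no match yet)
Bit 2: prefix='110' -> emit 'i', reset
Bit 3: prefix='1' (no match yet)
Bit 4: prefix='11' (no match yet)
Bit 5: prefix='111' -> emit 'p', reset
Bit 6: prefix='1' (no match yet)
Bit 7: prefix='11' (no match yet)
Bit 8: prefix='110' -> emit 'i', reset
Bit 9: prefix='0' (no match yet)
Bit 10: prefix='01' -> emit 'n', reset
Bit 11: prefix='1' (no match yet)
Bit 12: prefix='10' -> emit 'o', reset
Bit 13: prefix='0' (no match yet)
Bit 14: prefix='00' -> emit 'g', reset
Bit 15: prefix='1' (no match yet)

Answer: 5 o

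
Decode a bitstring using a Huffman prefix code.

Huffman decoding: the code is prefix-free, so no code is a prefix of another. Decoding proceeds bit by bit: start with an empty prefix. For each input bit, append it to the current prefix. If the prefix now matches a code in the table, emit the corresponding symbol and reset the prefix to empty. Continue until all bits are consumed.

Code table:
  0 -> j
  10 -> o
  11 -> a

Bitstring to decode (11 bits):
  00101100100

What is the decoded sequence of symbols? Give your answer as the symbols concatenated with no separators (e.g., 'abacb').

Bit 0: prefix='0' -> emit 'j', reset
Bit 1: prefix='0' -> emit 'j', reset
Bit 2: prefix='1' (no match yet)
Bit 3: prefix='10' -> emit 'o', reset
Bit 4: prefix='1' (no match yet)
Bit 5: prefix='11' -> emit 'a', reset
Bit 6: prefix='0' -> emit 'j', reset
Bit 7: prefix='0' -> emit 'j', reset
Bit 8: prefix='1' (no match yet)
Bit 9: prefix='10' -> emit 'o', reset
Bit 10: prefix='0' -> emit 'j', reset

Answer: jjoajjoj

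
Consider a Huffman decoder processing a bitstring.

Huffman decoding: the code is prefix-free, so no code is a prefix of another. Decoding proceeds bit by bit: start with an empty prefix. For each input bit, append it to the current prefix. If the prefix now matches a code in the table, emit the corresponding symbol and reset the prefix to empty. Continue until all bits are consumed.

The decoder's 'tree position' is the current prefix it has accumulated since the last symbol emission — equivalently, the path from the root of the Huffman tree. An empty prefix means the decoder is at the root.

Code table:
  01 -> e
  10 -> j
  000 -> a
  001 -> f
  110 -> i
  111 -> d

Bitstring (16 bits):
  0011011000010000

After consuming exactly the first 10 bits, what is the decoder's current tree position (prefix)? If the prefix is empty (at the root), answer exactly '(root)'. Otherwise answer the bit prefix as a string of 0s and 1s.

Bit 0: prefix='0' (no match yet)
Bit 1: prefix='00' (no match yet)
Bit 2: prefix='001' -> emit 'f', reset
Bit 3: prefix='1' (no match yet)
Bit 4: prefix='10' -> emit 'j', reset
Bit 5: prefix='1' (no match yet)
Bit 6: prefix='11' (no match yet)
Bit 7: prefix='110' -> emit 'i', reset
Bit 8: prefix='0' (no match yet)
Bit 9: prefix='00' (no match yet)

Answer: 00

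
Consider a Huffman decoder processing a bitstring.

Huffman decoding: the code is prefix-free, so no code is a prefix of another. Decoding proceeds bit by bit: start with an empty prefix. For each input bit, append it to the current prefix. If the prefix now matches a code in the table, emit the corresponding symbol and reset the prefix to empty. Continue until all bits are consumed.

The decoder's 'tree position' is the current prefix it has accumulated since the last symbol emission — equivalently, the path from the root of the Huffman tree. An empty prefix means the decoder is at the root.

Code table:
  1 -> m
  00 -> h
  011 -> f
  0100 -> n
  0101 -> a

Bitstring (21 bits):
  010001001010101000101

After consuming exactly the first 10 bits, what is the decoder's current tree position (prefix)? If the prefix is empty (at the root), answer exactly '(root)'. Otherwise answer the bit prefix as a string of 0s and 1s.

Bit 0: prefix='0' (no match yet)
Bit 1: prefix='01' (no match yet)
Bit 2: prefix='010' (no match yet)
Bit 3: prefix='0100' -> emit 'n', reset
Bit 4: prefix='0' (no match yet)
Bit 5: prefix='01' (no match yet)
Bit 6: prefix='010' (no match yet)
Bit 7: prefix='0100' -> emit 'n', reset
Bit 8: prefix='1' -> emit 'm', reset
Bit 9: prefix='0' (no match yet)

Answer: 0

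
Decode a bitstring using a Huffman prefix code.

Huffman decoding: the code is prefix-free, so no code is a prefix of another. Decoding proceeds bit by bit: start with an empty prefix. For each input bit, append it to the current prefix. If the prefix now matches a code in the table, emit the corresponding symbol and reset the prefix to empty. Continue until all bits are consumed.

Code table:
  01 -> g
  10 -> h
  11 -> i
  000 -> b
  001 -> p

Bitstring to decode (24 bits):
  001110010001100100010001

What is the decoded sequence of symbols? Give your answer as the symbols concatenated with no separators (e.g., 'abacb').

Answer: pipbipbhp

Derivation:
Bit 0: prefix='0' (no match yet)
Bit 1: prefix='00' (no match yet)
Bit 2: prefix='001' -> emit 'p', reset
Bit 3: prefix='1' (no match yet)
Bit 4: prefix='11' -> emit 'i', reset
Bit 5: prefix='0' (no match yet)
Bit 6: prefix='00' (no match yet)
Bit 7: prefix='001' -> emit 'p', reset
Bit 8: prefix='0' (no match yet)
Bit 9: prefix='00' (no match yet)
Bit 10: prefix='000' -> emit 'b', reset
Bit 11: prefix='1' (no match yet)
Bit 12: prefix='11' -> emit 'i', reset
Bit 13: prefix='0' (no match yet)
Bit 14: prefix='00' (no match yet)
Bit 15: prefix='001' -> emit 'p', reset
Bit 16: prefix='0' (no match yet)
Bit 17: prefix='00' (no match yet)
Bit 18: prefix='000' -> emit 'b', reset
Bit 19: prefix='1' (no match yet)
Bit 20: prefix='10' -> emit 'h', reset
Bit 21: prefix='0' (no match yet)
Bit 22: prefix='00' (no match yet)
Bit 23: prefix='001' -> emit 'p', reset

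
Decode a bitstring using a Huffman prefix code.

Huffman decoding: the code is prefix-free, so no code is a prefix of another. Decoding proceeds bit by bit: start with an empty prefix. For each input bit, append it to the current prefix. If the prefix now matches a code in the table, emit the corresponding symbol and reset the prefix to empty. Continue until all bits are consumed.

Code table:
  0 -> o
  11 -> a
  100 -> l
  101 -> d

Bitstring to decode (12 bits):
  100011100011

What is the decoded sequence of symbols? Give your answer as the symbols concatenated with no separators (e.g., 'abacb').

Bit 0: prefix='1' (no match yet)
Bit 1: prefix='10' (no match yet)
Bit 2: prefix='100' -> emit 'l', reset
Bit 3: prefix='0' -> emit 'o', reset
Bit 4: prefix='1' (no match yet)
Bit 5: prefix='11' -> emit 'a', reset
Bit 6: prefix='1' (no match yet)
Bit 7: prefix='10' (no match yet)
Bit 8: prefix='100' -> emit 'l', reset
Bit 9: prefix='0' -> emit 'o', reset
Bit 10: prefix='1' (no match yet)
Bit 11: prefix='11' -> emit 'a', reset

Answer: loaloa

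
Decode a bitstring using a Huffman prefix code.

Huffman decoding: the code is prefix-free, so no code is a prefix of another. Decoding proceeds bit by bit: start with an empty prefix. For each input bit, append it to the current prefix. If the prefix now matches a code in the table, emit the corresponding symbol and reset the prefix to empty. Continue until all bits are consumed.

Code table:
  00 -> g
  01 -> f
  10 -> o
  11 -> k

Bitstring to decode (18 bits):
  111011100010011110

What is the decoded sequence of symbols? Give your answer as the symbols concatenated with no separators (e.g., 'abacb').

Bit 0: prefix='1' (no match yet)
Bit 1: prefix='11' -> emit 'k', reset
Bit 2: prefix='1' (no match yet)
Bit 3: prefix='10' -> emit 'o', reset
Bit 4: prefix='1' (no match yet)
Bit 5: prefix='11' -> emit 'k', reset
Bit 6: prefix='1' (no match yet)
Bit 7: prefix='10' -> emit 'o', reset
Bit 8: prefix='0' (no match yet)
Bit 9: prefix='00' -> emit 'g', reset
Bit 10: prefix='1' (no match yet)
Bit 11: prefix='10' -> emit 'o', reset
Bit 12: prefix='0' (no match yet)
Bit 13: prefix='01' -> emit 'f', reset
Bit 14: prefix='1' (no match yet)
Bit 15: prefix='11' -> emit 'k', reset
Bit 16: prefix='1' (no match yet)
Bit 17: prefix='10' -> emit 'o', reset

Answer: kokogofko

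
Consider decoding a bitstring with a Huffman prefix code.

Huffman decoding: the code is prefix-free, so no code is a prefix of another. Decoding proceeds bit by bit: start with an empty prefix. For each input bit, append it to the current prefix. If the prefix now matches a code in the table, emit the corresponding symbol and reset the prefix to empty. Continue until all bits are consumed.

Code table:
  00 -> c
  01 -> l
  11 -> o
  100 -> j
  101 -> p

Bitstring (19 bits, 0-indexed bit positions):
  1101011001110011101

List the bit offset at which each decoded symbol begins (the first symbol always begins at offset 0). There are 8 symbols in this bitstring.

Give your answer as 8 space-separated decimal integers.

Bit 0: prefix='1' (no match yet)
Bit 1: prefix='11' -> emit 'o', reset
Bit 2: prefix='0' (no match yet)
Bit 3: prefix='01' -> emit 'l', reset
Bit 4: prefix='0' (no match yet)
Bit 5: prefix='01' -> emit 'l', reset
Bit 6: prefix='1' (no match yet)
Bit 7: prefix='10' (no match yet)
Bit 8: prefix='100' -> emit 'j', reset
Bit 9: prefix='1' (no match yet)
Bit 10: prefix='11' -> emit 'o', reset
Bit 11: prefix='1' (no match yet)
Bit 12: prefix='10' (no match yet)
Bit 13: prefix='100' -> emit 'j', reset
Bit 14: prefix='1' (no match yet)
Bit 15: prefix='11' -> emit 'o', reset
Bit 16: prefix='1' (no match yet)
Bit 17: prefix='10' (no match yet)
Bit 18: prefix='101' -> emit 'p', reset

Answer: 0 2 4 6 9 11 14 16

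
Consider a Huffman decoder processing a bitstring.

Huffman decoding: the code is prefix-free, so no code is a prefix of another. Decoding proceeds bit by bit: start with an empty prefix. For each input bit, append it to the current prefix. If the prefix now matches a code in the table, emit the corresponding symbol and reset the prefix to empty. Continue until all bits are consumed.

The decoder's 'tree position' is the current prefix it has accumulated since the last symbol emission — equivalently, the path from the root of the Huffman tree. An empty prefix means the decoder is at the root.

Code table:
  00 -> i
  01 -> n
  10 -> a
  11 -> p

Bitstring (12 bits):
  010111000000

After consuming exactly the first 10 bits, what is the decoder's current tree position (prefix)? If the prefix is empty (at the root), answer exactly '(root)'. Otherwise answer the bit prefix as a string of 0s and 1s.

Bit 0: prefix='0' (no match yet)
Bit 1: prefix='01' -> emit 'n', reset
Bit 2: prefix='0' (no match yet)
Bit 3: prefix='01' -> emit 'n', reset
Bit 4: prefix='1' (no match yet)
Bit 5: prefix='11' -> emit 'p', reset
Bit 6: prefix='0' (no match yet)
Bit 7: prefix='00' -> emit 'i', reset
Bit 8: prefix='0' (no match yet)
Bit 9: prefix='00' -> emit 'i', reset

Answer: (root)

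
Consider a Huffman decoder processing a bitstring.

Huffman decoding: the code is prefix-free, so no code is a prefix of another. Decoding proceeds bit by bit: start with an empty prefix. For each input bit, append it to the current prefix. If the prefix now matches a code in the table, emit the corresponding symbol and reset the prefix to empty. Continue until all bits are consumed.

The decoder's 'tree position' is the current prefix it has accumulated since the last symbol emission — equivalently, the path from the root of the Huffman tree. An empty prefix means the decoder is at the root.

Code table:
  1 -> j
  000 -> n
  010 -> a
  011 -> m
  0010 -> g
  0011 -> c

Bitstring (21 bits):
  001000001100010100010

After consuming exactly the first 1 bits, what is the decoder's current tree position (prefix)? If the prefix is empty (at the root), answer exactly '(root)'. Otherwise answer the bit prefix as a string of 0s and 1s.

Answer: 0

Derivation:
Bit 0: prefix='0' (no match yet)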